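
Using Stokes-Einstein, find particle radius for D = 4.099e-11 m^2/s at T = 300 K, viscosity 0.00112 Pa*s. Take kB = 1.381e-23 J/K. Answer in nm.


Stokes-Einstein: R = kB*T / (6*pi*eta*D)
R = 1.381e-23 * 300 / (6 * pi * 0.00112 * 4.099e-11)
R = 4.7876e-09 m = 4.79 nm

4.79


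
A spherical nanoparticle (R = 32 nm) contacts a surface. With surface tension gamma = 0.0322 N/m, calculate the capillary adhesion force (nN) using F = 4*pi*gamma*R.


Convert radius: R = 32 nm = 3.2e-08 m
F = 4 * pi * gamma * R
F = 4 * pi * 0.0322 * 3.2e-08
F = 1.29484e-08 N = 12.9484 nN

12.9484


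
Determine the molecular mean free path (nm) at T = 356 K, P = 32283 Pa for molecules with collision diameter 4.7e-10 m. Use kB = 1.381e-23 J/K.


Mean free path: lambda = kB*T / (sqrt(2) * pi * d^2 * P)
lambda = 1.381e-23 * 356 / (sqrt(2) * pi * (4.7e-10)^2 * 32283)
lambda = 1.55171e-07 m
lambda = 155.17 nm

155.17


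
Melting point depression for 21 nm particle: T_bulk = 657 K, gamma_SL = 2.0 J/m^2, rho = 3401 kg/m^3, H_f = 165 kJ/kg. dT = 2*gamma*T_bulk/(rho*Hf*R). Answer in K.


Radius R = 21/2 = 10.5 nm = 1.05e-08 m
Convert H_f = 165 kJ/kg = 165000 J/kg
dT = 2 * gamma_SL * T_bulk / (rho * H_f * R)
dT = 2 * 2.0 * 657 / (3401 * 165000 * 1.05e-08)
dT = 446.0 K

446.0


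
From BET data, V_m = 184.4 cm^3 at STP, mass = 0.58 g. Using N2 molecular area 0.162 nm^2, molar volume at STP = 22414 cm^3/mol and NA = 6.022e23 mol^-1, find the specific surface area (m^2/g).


Number of moles in monolayer = V_m / 22414 = 184.4 / 22414 = 0.008227
Number of molecules = moles * NA = 0.008227 * 6.022e23
SA = molecules * sigma / mass
SA = (184.4 / 22414) * 6.022e23 * 0.162e-18 / 0.58
SA = 1383.8 m^2/g

1383.8


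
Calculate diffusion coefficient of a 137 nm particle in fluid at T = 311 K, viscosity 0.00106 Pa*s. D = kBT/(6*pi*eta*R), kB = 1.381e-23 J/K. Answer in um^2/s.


Radius R = 137/2 = 68.5 nm = 6.85e-08 m
D = kB*T / (6*pi*eta*R)
D = 1.381e-23 * 311 / (6 * pi * 0.00106 * 6.85e-08)
D = 3.13803e-12 m^2/s = 3.138 um^2/s

3.138


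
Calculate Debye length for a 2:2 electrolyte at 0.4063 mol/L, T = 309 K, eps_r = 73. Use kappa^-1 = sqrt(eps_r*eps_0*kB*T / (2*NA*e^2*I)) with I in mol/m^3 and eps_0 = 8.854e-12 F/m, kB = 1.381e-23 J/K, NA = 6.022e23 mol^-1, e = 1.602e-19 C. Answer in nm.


Ionic strength I = 0.4063 * 2^2 * 1000 = 1625.2 mol/m^3
kappa^-1 = sqrt(73 * 8.854e-12 * 1.381e-23 * 309 / (2 * 6.022e23 * (1.602e-19)^2 * 1625.2))
kappa^-1 = 0.234 nm

0.234


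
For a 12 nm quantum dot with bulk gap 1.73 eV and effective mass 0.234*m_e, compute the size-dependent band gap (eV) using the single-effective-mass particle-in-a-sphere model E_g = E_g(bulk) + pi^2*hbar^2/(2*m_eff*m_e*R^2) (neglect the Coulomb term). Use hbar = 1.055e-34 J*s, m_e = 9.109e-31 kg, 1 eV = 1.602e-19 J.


Radius R = 12/2 nm = 6e-09 m
Confinement energy dE = pi^2 * hbar^2 / (2 * m_eff * m_e * R^2)
dE = pi^2 * (1.055e-34)^2 / (2 * 0.234 * 9.109e-31 * (6e-09)^2) J, divided by 1.602e-19 J/eV
dE = 0.0447 eV
Total band gap = E_g(bulk) + dE = 1.73 + 0.0447 = 1.7747 eV

1.7747


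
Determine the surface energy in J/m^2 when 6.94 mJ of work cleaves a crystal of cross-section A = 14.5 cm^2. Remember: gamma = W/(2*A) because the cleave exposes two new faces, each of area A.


Convert: A = 14.5 cm^2 = 0.00145 m^2, W = 6.94 mJ = 0.00694 J
Cleaving exposes two faces of area A, so total new surface = 2*A and gamma = W / (2*A)
gamma = 0.00694 / (2 * 0.00145)
gamma = 2.393 J/m^2

2.393


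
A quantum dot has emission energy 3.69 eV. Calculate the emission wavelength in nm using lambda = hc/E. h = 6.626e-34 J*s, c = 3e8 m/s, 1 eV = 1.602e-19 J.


Convert energy: E = 3.69 eV = 3.69 * 1.602e-19 = 5.91138e-19 J
lambda = h*c / E = 6.626e-34 * 3e8 / 5.91138e-19
lambda = 3.36267e-07 m = 336.3 nm

336.3


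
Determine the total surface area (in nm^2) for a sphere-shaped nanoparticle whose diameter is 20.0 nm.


Radius r = 20.0/2 = 10 nm
Surface area SA = 4 * pi * r^2
SA = 4 * pi * (10)^2
SA = 1256.64 nm^2

1256.64


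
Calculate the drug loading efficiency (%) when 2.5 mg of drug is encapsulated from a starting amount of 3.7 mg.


Drug loading efficiency = (drug loaded / drug initial) * 100
DLE = 2.5 / 3.7 * 100
DLE = 0.6757 * 100
DLE = 67.57%

67.57


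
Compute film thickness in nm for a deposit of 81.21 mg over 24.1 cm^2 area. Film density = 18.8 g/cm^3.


Convert: m = 81.21 mg = 8.1210e-05 kg, A = 24.1 cm^2 = 2.4100e-03 m^2, rho = 18.8 g/cm^3 = 18800 kg/m^3
t = m / (A * rho)
t = 8.1210e-05 / (2.4100e-03 * 18800)
t = 1.7924e-06 m = 1792.4 nm

1792.4


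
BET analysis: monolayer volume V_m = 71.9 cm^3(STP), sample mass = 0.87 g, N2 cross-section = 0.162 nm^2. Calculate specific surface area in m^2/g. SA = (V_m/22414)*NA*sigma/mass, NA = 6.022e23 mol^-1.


Number of moles in monolayer = V_m / 22414 = 71.9 / 22414 = 0.00320782
Number of molecules = moles * NA = 0.00320782 * 6.022e23
SA = molecules * sigma / mass
SA = (71.9 / 22414) * 6.022e23 * 0.162e-18 / 0.87
SA = 359.7 m^2/g

359.7


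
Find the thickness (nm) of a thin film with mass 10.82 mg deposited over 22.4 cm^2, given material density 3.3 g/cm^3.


Convert: m = 10.82 mg = 1.0820e-05 kg, A = 22.4 cm^2 = 2.2400e-03 m^2, rho = 3.3 g/cm^3 = 3300 kg/m^3
t = m / (A * rho)
t = 1.0820e-05 / (2.2400e-03 * 3300)
t = 1.4637e-06 m = 1463.7 nm

1463.7


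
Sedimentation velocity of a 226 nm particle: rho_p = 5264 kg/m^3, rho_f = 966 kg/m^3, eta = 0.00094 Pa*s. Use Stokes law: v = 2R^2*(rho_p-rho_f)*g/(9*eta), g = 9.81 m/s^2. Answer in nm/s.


Radius R = 226/2 nm = 1.13e-07 m
Density difference = 5264 - 966 = 4298 kg/m^3
v = 2 * R^2 * (rho_p - rho_f) * g / (9 * eta)
v = 2 * (1.13e-07)^2 * 4298 * 9.81 / (9 * 0.00094)
v = 1.27278e-07 m/s = 127.2776 nm/s

127.2776


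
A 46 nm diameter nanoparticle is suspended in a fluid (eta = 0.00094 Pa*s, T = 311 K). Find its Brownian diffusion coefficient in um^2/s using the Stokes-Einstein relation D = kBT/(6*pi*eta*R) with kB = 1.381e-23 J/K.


Radius R = 46/2 = 23 nm = 2.3e-08 m
D = kB*T / (6*pi*eta*R)
D = 1.381e-23 * 311 / (6 * pi * 0.00094 * 2.3e-08)
D = 1.05389e-11 m^2/s = 10.539 um^2/s

10.539


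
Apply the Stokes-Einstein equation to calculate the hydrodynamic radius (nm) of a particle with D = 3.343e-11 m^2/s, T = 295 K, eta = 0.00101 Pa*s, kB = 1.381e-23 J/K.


Stokes-Einstein: R = kB*T / (6*pi*eta*D)
R = 1.381e-23 * 295 / (6 * pi * 0.00101 * 3.343e-11)
R = 6.40113e-09 m = 6.4 nm

6.4


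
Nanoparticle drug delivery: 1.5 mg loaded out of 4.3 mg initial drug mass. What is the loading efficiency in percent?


Drug loading efficiency = (drug loaded / drug initial) * 100
DLE = 1.5 / 4.3 * 100
DLE = 0.3488 * 100
DLE = 34.88%

34.88


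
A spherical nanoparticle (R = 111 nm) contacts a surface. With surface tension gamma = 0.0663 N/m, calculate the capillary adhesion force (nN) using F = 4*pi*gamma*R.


Convert radius: R = 111 nm = 1.11e-07 m
F = 4 * pi * gamma * R
F = 4 * pi * 0.0663 * 1.11e-07
F = 9.24797e-08 N = 92.4797 nN

92.4797


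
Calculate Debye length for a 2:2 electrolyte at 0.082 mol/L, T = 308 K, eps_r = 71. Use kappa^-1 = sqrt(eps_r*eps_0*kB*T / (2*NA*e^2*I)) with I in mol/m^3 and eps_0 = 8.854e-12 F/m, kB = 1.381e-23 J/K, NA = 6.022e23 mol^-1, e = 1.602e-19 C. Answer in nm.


Ionic strength I = 0.082 * 2^2 * 1000 = 328 mol/m^3
kappa^-1 = sqrt(71 * 8.854e-12 * 1.381e-23 * 308 / (2 * 6.022e23 * (1.602e-19)^2 * 328))
kappa^-1 = 0.514 nm

0.514


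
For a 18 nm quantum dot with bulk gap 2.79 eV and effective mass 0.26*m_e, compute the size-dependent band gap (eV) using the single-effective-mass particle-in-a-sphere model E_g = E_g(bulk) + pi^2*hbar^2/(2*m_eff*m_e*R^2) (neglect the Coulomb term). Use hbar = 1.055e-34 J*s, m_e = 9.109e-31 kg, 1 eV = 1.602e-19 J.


Radius R = 18/2 nm = 9e-09 m
Confinement energy dE = pi^2 * hbar^2 / (2 * m_eff * m_e * R^2)
dE = pi^2 * (1.055e-34)^2 / (2 * 0.26 * 9.109e-31 * (9e-09)^2) J, divided by 1.602e-19 J/eV
dE = 0.0179 eV
Total band gap = E_g(bulk) + dE = 2.79 + 0.0179 = 2.8079 eV

2.8079


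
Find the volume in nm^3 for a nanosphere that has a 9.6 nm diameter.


Radius r = 9.6/2 = 4.8 nm
Volume V = (4/3) * pi * r^3
V = (4/3) * pi * (4.8)^3
V = 463.25 nm^3

463.25


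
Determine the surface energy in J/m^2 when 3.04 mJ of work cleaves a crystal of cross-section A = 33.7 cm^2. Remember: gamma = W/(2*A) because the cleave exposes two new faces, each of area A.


Convert: A = 33.7 cm^2 = 0.00337 m^2, W = 3.04 mJ = 0.00304 J
Cleaving exposes two faces of area A, so total new surface = 2*A and gamma = W / (2*A)
gamma = 0.00304 / (2 * 0.00337)
gamma = 0.451 J/m^2

0.451


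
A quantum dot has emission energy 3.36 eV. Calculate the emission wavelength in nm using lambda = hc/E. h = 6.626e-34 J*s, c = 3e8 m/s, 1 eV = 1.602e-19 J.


Convert energy: E = 3.36 eV = 3.36 * 1.602e-19 = 5.38272e-19 J
lambda = h*c / E = 6.626e-34 * 3e8 / 5.38272e-19
lambda = 3.69293e-07 m = 369.3 nm

369.3


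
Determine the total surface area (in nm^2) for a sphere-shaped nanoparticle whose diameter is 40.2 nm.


Radius r = 40.2/2 = 20.1 nm
Surface area SA = 4 * pi * r^2
SA = 4 * pi * (20.1)^2
SA = 5076.94 nm^2

5076.94


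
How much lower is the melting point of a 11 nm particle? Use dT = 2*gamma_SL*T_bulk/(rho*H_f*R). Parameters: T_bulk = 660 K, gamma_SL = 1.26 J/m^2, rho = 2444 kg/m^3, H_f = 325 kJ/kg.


Radius R = 11/2 = 5.5 nm = 5.5e-09 m
Convert H_f = 325 kJ/kg = 325000 J/kg
dT = 2 * gamma_SL * T_bulk / (rho * H_f * R)
dT = 2 * 1.26 * 660 / (2444 * 325000 * 5.5e-09)
dT = 380.7 K

380.7


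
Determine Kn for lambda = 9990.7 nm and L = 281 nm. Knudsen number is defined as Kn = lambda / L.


Knudsen number Kn = lambda / L
Kn = 9990.7 / 281
Kn = 35.5541

35.5541


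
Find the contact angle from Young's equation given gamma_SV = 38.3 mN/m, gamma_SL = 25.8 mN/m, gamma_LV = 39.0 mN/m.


cos(theta) = (gamma_SV - gamma_SL) / gamma_LV
cos(theta) = (38.3 - 25.8) / 39.0
cos(theta) = 0.320513
theta = arccos(0.320513) = 71.31 degrees

71.31


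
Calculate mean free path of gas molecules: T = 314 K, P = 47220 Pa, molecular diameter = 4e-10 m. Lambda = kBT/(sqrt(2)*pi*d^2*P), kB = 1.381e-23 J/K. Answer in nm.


Mean free path: lambda = kB*T / (sqrt(2) * pi * d^2 * P)
lambda = 1.381e-23 * 314 / (sqrt(2) * pi * (4e-10)^2 * 47220)
lambda = 1.29185e-07 m
lambda = 129.19 nm

129.19


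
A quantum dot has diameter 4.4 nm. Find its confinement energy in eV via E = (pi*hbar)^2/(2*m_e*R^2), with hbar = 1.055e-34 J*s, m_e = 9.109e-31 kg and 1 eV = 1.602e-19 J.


Radius R = 4.4/2 = 2.2 nm = 2.2e-09 m
E = (pi * 1.055e-34)^2 / (2 * 9.109e-31 * (2.2e-09)^2)
E(J) = 1.24583e-20
E = E(J) / 1.602e-19 = 0.0778 eV

0.0778


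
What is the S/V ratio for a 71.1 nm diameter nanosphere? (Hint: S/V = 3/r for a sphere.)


Radius r = 71.1/2 = 35.55 nm
S/V = 3 / r = 3 / 35.55
S/V = 0.0844 nm^-1

0.0844


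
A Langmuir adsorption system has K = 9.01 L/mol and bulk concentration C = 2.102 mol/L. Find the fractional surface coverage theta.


Langmuir isotherm: theta = K*C / (1 + K*C)
K*C = 9.01 * 2.102 = 18.93902
theta = 18.93902 / (1 + 18.93902) = 18.93902 / 19.93902
theta = 0.9498

0.9498


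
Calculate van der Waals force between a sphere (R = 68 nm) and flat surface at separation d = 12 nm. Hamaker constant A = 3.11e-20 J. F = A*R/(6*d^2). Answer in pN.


Convert to SI: R = 68 nm = 6.8e-08 m, d = 12 nm = 1.2e-08 m
F = A * R / (6 * d^2)
F = 3.11e-20 * 6.8e-08 / (6 * (1.2e-08)^2)
F = 2.44769e-12 N = 2.448 pN

2.448


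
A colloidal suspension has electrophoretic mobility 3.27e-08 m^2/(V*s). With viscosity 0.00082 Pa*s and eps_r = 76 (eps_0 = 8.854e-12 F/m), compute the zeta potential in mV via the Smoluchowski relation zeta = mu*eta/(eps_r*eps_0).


Smoluchowski equation: zeta = mu * eta / (eps_r * eps_0)
zeta = 3.27e-08 * 0.00082 / (76 * 8.854e-12)
zeta = 0.039848 V = 39.85 mV

39.85


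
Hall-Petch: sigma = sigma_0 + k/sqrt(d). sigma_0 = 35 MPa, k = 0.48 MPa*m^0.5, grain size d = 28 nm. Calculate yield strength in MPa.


d = 28 nm = 2.8e-08 m
sqrt(d) = 0.000167332
Hall-Petch contribution = k / sqrt(d) = 0.48 / 0.000167332 = 2868.5 MPa
sigma = sigma_0 + k/sqrt(d) = 35 + 2868.5 = 2903.5 MPa

2903.5


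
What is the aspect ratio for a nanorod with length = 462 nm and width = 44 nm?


Aspect ratio AR = length / diameter
AR = 462 / 44
AR = 10.5

10.5


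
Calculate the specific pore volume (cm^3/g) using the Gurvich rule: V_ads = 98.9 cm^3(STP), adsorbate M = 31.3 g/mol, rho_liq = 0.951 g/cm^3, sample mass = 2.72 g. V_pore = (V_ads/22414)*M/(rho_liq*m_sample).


Moles adsorbed n = V_ads / 22414 = 98.9 / 22414 = 4.412421e-03 mol
Liquid volume V_liq = n * M / rho_liq = 4.412421e-03 * 31.3 / 0.951 = 0.14522 cm^3
Specific pore volume V_pore = V_liq / m_sample = 0.14522 / 2.72
V_pore = 0.0534 cm^3/g

0.0534


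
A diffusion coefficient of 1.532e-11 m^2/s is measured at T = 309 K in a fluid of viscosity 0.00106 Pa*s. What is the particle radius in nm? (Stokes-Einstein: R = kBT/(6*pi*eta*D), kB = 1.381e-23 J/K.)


Stokes-Einstein: R = kB*T / (6*pi*eta*D)
R = 1.381e-23 * 309 / (6 * pi * 0.00106 * 1.532e-11)
R = 1.39408e-08 m = 13.94 nm

13.94


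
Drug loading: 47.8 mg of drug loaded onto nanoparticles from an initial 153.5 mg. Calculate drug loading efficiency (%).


Drug loading efficiency = (drug loaded / drug initial) * 100
DLE = 47.8 / 153.5 * 100
DLE = 0.3114 * 100
DLE = 31.14%

31.14


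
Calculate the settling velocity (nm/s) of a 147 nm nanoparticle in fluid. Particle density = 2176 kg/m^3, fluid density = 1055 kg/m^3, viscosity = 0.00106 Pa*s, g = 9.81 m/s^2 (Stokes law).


Radius R = 147/2 nm = 7.35e-08 m
Density difference = 2176 - 1055 = 1121 kg/m^3
v = 2 * R^2 * (rho_p - rho_f) * g / (9 * eta)
v = 2 * (7.35e-08)^2 * 1121 * 9.81 / (9 * 0.00106)
v = 1.24546e-08 m/s = 12.4546 nm/s

12.4546


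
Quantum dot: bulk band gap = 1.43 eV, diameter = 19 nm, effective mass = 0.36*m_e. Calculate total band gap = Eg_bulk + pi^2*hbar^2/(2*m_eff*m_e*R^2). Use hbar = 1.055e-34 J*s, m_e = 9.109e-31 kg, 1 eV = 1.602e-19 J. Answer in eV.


Radius R = 19/2 nm = 9.5e-09 m
Confinement energy dE = pi^2 * hbar^2 / (2 * m_eff * m_e * R^2)
dE = pi^2 * (1.055e-34)^2 / (2 * 0.36 * 9.109e-31 * (9.5e-09)^2) J, divided by 1.602e-19 J/eV
dE = 0.0116 eV
Total band gap = E_g(bulk) + dE = 1.43 + 0.0116 = 1.4416 eV

1.4416


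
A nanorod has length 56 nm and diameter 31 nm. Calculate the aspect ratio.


Aspect ratio AR = length / diameter
AR = 56 / 31
AR = 1.81

1.81


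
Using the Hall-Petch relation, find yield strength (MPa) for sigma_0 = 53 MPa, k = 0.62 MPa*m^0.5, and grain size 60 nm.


d = 60 nm = 6e-08 m
sqrt(d) = 0.000244949
Hall-Petch contribution = k / sqrt(d) = 0.62 / 0.000244949 = 2531.1 MPa
sigma = sigma_0 + k/sqrt(d) = 53 + 2531.1 = 2584.1 MPa

2584.1


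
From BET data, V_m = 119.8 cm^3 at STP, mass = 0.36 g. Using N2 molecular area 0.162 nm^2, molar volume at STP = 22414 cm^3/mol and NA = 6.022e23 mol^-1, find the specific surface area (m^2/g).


Number of moles in monolayer = V_m / 22414 = 119.8 / 22414 = 0.00534487
Number of molecules = moles * NA = 0.00534487 * 6.022e23
SA = molecules * sigma / mass
SA = (119.8 / 22414) * 6.022e23 * 0.162e-18 / 0.36
SA = 1448.4 m^2/g

1448.4


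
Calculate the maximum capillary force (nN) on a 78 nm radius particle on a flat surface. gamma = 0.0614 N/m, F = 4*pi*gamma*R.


Convert radius: R = 78 nm = 7.8e-08 m
F = 4 * pi * gamma * R
F = 4 * pi * 0.0614 * 7.8e-08
F = 6.01829e-08 N = 60.1829 nN

60.1829


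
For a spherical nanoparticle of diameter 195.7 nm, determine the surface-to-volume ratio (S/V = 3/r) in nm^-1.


Radius r = 195.7/2 = 97.85 nm
S/V = 3 / r = 3 / 97.85
S/V = 0.0307 nm^-1

0.0307


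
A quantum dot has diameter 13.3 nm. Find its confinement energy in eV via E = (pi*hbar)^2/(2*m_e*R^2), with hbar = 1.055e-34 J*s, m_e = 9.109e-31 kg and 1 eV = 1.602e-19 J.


Radius R = 13.3/2 = 6.65 nm = 6.65e-09 m
E = (pi * 1.055e-34)^2 / (2 * 9.109e-31 * (6.65e-09)^2)
E(J) = 1.36352e-21
E = E(J) / 1.602e-19 = 0.0085 eV

0.0085


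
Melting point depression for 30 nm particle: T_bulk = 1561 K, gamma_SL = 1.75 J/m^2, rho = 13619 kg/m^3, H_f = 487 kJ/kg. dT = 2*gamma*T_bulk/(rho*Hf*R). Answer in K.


Radius R = 30/2 = 15 nm = 1.5e-08 m
Convert H_f = 487 kJ/kg = 487000 J/kg
dT = 2 * gamma_SL * T_bulk / (rho * H_f * R)
dT = 2 * 1.75 * 1561 / (13619 * 487000 * 1.5e-08)
dT = 54.9 K

54.9


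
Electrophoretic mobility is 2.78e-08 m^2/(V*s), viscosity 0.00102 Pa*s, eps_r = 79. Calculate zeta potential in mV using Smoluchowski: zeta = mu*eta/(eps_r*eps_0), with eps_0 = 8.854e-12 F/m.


Smoluchowski equation: zeta = mu * eta / (eps_r * eps_0)
zeta = 2.78e-08 * 0.00102 / (79 * 8.854e-12)
zeta = 0.040539 V = 40.54 mV

40.54


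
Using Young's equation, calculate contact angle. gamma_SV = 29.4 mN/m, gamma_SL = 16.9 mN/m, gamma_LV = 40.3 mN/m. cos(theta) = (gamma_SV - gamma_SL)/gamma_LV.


cos(theta) = (gamma_SV - gamma_SL) / gamma_LV
cos(theta) = (29.4 - 16.9) / 40.3
cos(theta) = 0.310174
theta = arccos(0.310174) = 71.93 degrees

71.93


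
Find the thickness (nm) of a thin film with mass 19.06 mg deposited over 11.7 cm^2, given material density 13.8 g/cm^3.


Convert: m = 19.06 mg = 1.9060e-05 kg, A = 11.7 cm^2 = 1.1700e-03 m^2, rho = 13.8 g/cm^3 = 13800 kg/m^3
t = m / (A * rho)
t = 1.9060e-05 / (1.1700e-03 * 13800)
t = 1.1805e-06 m = 1180.5 nm

1180.5


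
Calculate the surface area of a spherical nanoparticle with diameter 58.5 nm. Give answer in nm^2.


Radius r = 58.5/2 = 29.25 nm
Surface area SA = 4 * pi * r^2
SA = 4 * pi * (29.25)^2
SA = 10751.32 nm^2

10751.32


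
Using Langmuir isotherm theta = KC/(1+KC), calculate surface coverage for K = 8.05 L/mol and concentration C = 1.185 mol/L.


Langmuir isotherm: theta = K*C / (1 + K*C)
K*C = 8.05 * 1.185 = 9.53925
theta = 9.53925 / (1 + 9.53925) = 9.53925 / 10.53925
theta = 0.9051

0.9051


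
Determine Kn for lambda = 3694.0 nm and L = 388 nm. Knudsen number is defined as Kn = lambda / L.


Knudsen number Kn = lambda / L
Kn = 3694.0 / 388
Kn = 9.5206

9.5206


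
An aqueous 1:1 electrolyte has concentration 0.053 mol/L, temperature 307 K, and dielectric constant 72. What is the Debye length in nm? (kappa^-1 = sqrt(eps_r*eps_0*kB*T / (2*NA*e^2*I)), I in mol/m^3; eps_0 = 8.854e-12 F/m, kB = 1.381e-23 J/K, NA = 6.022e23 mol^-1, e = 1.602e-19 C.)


Ionic strength I = 0.053 * 1^2 * 1000 = 53 mol/m^3
kappa^-1 = sqrt(72 * 8.854e-12 * 1.381e-23 * 307 / (2 * 6.022e23 * (1.602e-19)^2 * 53))
kappa^-1 = 1.284 nm

1.284


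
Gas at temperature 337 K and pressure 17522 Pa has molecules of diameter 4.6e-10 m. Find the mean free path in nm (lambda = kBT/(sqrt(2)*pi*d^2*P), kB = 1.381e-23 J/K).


Mean free path: lambda = kB*T / (sqrt(2) * pi * d^2 * P)
lambda = 1.381e-23 * 337 / (sqrt(2) * pi * (4.6e-10)^2 * 17522)
lambda = 2.82527e-07 m
lambda = 282.53 nm

282.53


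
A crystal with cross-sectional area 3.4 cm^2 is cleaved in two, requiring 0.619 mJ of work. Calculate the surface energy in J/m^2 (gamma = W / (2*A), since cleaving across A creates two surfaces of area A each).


Convert: A = 3.4 cm^2 = 0.00034 m^2, W = 0.619 mJ = 0.000619 J
Cleaving exposes two faces of area A, so total new surface = 2*A and gamma = W / (2*A)
gamma = 0.000619 / (2 * 0.00034)
gamma = 0.91 J/m^2

0.91


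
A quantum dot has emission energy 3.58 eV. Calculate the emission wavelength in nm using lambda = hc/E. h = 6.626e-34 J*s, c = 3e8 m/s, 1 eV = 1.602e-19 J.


Convert energy: E = 3.58 eV = 3.58 * 1.602e-19 = 5.73516e-19 J
lambda = h*c / E = 6.626e-34 * 3e8 / 5.73516e-19
lambda = 3.46599e-07 m = 346.6 nm

346.6


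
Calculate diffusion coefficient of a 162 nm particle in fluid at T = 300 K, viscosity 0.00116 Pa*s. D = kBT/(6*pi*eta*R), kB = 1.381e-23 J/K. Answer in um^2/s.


Radius R = 162/2 = 81 nm = 8.1e-08 m
D = kB*T / (6*pi*eta*R)
D = 1.381e-23 * 300 / (6 * pi * 0.00116 * 8.1e-08)
D = 2.33922e-12 m^2/s = 2.339 um^2/s

2.339


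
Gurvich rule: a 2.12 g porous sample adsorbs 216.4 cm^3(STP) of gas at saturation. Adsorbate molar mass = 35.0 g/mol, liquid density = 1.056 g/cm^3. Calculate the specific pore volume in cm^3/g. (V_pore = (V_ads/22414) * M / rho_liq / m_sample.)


Moles adsorbed n = V_ads / 22414 = 216.4 / 22414 = 9.654680e-03 mol
Liquid volume V_liq = n * M / rho_liq = 9.654680e-03 * 35.0 / 1.056 = 0.31999 cm^3
Specific pore volume V_pore = V_liq / m_sample = 0.31999 / 2.12
V_pore = 0.1509 cm^3/g

0.1509


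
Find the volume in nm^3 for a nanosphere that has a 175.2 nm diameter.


Radius r = 175.2/2 = 87.6 nm
Volume V = (4/3) * pi * r^3
V = (4/3) * pi * (87.6)^3
V = 2815794.32 nm^3

2815794.32


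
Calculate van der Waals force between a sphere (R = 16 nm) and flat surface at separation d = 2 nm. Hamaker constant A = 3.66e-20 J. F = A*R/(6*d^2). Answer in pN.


Convert to SI: R = 16 nm = 1.6e-08 m, d = 2 nm = 2e-09 m
F = A * R / (6 * d^2)
F = 3.66e-20 * 1.6e-08 / (6 * (2e-09)^2)
F = 2.44e-11 N = 24.4 pN

24.4


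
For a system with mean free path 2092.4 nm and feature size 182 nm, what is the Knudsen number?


Knudsen number Kn = lambda / L
Kn = 2092.4 / 182
Kn = 11.4967

11.4967


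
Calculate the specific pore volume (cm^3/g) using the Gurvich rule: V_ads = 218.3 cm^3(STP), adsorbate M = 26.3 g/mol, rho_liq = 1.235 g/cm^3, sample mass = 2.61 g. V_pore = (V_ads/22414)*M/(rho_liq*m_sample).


Moles adsorbed n = V_ads / 22414 = 218.3 / 22414 = 9.739449e-03 mol
Liquid volume V_liq = n * M / rho_liq = 9.739449e-03 * 26.3 / 1.235 = 0.20741 cm^3
Specific pore volume V_pore = V_liq / m_sample = 0.20741 / 2.61
V_pore = 0.0795 cm^3/g

0.0795


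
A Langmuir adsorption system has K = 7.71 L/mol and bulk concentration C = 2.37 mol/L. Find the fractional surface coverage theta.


Langmuir isotherm: theta = K*C / (1 + K*C)
K*C = 7.71 * 2.37 = 18.2727
theta = 18.2727 / (1 + 18.2727) = 18.2727 / 19.2727
theta = 0.9481

0.9481


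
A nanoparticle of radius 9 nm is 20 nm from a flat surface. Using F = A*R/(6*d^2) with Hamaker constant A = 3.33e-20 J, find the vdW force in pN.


Convert to SI: R = 9 nm = 9e-09 m, d = 20 nm = 2e-08 m
F = A * R / (6 * d^2)
F = 3.33e-20 * 9e-09 / (6 * (2e-08)^2)
F = 1.24875e-13 N = 0.125 pN

0.125


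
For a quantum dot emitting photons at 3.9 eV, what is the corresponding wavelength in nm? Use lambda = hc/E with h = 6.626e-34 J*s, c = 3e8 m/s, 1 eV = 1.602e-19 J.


Convert energy: E = 3.9 eV = 3.9 * 1.602e-19 = 6.2478e-19 J
lambda = h*c / E = 6.626e-34 * 3e8 / 6.2478e-19
lambda = 3.1816e-07 m = 318.2 nm

318.2


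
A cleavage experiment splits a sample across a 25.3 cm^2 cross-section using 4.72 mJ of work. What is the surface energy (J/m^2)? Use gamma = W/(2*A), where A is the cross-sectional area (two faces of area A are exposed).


Convert: A = 25.3 cm^2 = 0.00253 m^2, W = 4.72 mJ = 0.00472 J
Cleaving exposes two faces of area A, so total new surface = 2*A and gamma = W / (2*A)
gamma = 0.00472 / (2 * 0.00253)
gamma = 0.933 J/m^2

0.933


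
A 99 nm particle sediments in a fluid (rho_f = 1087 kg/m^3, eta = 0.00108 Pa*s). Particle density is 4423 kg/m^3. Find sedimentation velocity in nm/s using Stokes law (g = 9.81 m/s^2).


Radius R = 99/2 nm = 4.95e-08 m
Density difference = 4423 - 1087 = 3336 kg/m^3
v = 2 * R^2 * (rho_p - rho_f) * g / (9 * eta)
v = 2 * (4.95e-08)^2 * 3336 * 9.81 / (9 * 0.00108)
v = 1.64994e-08 m/s = 16.4994 nm/s

16.4994


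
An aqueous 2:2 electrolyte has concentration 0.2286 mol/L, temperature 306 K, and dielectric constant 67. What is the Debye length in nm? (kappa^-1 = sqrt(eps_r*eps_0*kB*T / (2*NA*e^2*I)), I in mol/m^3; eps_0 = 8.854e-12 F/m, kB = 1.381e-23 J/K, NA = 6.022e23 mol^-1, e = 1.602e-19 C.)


Ionic strength I = 0.2286 * 2^2 * 1000 = 914.4 mol/m^3
kappa^-1 = sqrt(67 * 8.854e-12 * 1.381e-23 * 306 / (2 * 6.022e23 * (1.602e-19)^2 * 914.4))
kappa^-1 = 0.298 nm

0.298


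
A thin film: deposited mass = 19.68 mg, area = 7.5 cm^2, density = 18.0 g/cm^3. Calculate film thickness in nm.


Convert: m = 19.68 mg = 1.9680e-05 kg, A = 7.5 cm^2 = 7.5000e-04 m^2, rho = 18.0 g/cm^3 = 18000 kg/m^3
t = m / (A * rho)
t = 1.9680e-05 / (7.5000e-04 * 18000)
t = 1.4578e-06 m = 1457.8 nm

1457.8


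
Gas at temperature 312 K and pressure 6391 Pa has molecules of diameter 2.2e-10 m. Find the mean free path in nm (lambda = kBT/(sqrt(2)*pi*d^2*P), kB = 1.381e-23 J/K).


Mean free path: lambda = kB*T / (sqrt(2) * pi * d^2 * P)
lambda = 1.381e-23 * 312 / (sqrt(2) * pi * (2.2e-10)^2 * 6391)
lambda = 3.13523e-06 m
lambda = 3135.23 nm

3135.23


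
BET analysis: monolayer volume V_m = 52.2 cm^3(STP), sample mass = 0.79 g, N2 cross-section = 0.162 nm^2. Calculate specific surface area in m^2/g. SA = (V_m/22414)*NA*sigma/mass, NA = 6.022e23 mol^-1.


Number of moles in monolayer = V_m / 22414 = 52.2 / 22414 = 0.0023289
Number of molecules = moles * NA = 0.0023289 * 6.022e23
SA = molecules * sigma / mass
SA = (52.2 / 22414) * 6.022e23 * 0.162e-18 / 0.79
SA = 287.6 m^2/g

287.6


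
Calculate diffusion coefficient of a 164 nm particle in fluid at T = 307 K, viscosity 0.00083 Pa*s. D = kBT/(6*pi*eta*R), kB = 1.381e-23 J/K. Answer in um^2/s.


Radius R = 164/2 = 82 nm = 8.2e-08 m
D = kB*T / (6*pi*eta*R)
D = 1.381e-23 * 307 / (6 * pi * 0.00083 * 8.2e-08)
D = 3.30475e-12 m^2/s = 3.305 um^2/s

3.305


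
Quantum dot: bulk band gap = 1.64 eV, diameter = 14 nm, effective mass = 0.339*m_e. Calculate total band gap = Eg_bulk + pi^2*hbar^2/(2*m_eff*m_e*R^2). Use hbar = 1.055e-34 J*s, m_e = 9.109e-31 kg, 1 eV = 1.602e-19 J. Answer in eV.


Radius R = 14/2 nm = 7e-09 m
Confinement energy dE = pi^2 * hbar^2 / (2 * m_eff * m_e * R^2)
dE = pi^2 * (1.055e-34)^2 / (2 * 0.339 * 9.109e-31 * (7e-09)^2) J, divided by 1.602e-19 J/eV
dE = 0.0227 eV
Total band gap = E_g(bulk) + dE = 1.64 + 0.0227 = 1.6627 eV

1.6627


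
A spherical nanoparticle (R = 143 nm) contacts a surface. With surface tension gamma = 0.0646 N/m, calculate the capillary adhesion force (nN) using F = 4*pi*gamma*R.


Convert radius: R = 143 nm = 1.43e-07 m
F = 4 * pi * gamma * R
F = 4 * pi * 0.0646 * 1.43e-07
F = 1.16086e-07 N = 116.0856 nN

116.0856


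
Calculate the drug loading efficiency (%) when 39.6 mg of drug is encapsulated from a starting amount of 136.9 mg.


Drug loading efficiency = (drug loaded / drug initial) * 100
DLE = 39.6 / 136.9 * 100
DLE = 0.2893 * 100
DLE = 28.93%

28.93


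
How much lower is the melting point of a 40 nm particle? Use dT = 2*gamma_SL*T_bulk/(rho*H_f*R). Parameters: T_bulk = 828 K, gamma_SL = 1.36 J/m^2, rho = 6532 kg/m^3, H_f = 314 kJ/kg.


Radius R = 40/2 = 20 nm = 2e-08 m
Convert H_f = 314 kJ/kg = 314000 J/kg
dT = 2 * gamma_SL * T_bulk / (rho * H_f * R)
dT = 2 * 1.36 * 828 / (6532 * 314000 * 2e-08)
dT = 54.9 K

54.9


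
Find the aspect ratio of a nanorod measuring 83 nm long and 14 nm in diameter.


Aspect ratio AR = length / diameter
AR = 83 / 14
AR = 5.93

5.93


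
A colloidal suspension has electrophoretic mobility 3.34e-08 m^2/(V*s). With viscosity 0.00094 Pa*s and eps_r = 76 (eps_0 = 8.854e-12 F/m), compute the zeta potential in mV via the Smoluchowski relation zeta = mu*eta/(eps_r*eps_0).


Smoluchowski equation: zeta = mu * eta / (eps_r * eps_0)
zeta = 3.34e-08 * 0.00094 / (76 * 8.854e-12)
zeta = 0.046657 V = 46.66 mV

46.66


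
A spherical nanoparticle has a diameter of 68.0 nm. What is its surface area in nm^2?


Radius r = 68.0/2 = 34 nm
Surface area SA = 4 * pi * r^2
SA = 4 * pi * (34)^2
SA = 14526.72 nm^2

14526.72


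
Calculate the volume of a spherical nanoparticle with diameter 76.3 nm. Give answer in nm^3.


Radius r = 76.3/2 = 38.15 nm
Volume V = (4/3) * pi * r^3
V = (4/3) * pi * (38.15)^3
V = 232579.93 nm^3

232579.93


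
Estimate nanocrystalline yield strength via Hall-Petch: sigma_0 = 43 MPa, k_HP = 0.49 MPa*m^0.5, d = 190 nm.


d = 190 nm = 1.9e-07 m
sqrt(d) = 0.0004358899
Hall-Petch contribution = k / sqrt(d) = 0.49 / 0.0004358899 = 1124.1 MPa
sigma = sigma_0 + k/sqrt(d) = 43 + 1124.1 = 1167.1 MPa

1167.1


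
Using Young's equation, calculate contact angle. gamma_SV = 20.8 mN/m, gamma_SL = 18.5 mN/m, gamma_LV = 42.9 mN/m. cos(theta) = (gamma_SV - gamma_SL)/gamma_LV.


cos(theta) = (gamma_SV - gamma_SL) / gamma_LV
cos(theta) = (20.8 - 18.5) / 42.9
cos(theta) = 0.053613
theta = arccos(0.053613) = 86.93 degrees

86.93


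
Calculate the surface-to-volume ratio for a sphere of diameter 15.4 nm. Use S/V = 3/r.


Radius r = 15.4/2 = 7.7 nm
S/V = 3 / r = 3 / 7.7
S/V = 0.3896 nm^-1

0.3896


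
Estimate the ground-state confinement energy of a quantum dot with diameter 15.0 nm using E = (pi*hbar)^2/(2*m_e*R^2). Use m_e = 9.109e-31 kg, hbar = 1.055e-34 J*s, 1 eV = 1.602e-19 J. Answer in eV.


Radius R = 15.0/2 = 7.5 nm = 7.5e-09 m
E = (pi * 1.055e-34)^2 / (2 * 9.109e-31 * (7.5e-09)^2)
E(J) = 1.07197e-21
E = E(J) / 1.602e-19 = 0.0067 eV

0.0067


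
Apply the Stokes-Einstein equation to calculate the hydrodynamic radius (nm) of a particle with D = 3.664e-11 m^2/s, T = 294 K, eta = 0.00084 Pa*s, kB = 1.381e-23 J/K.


Stokes-Einstein: R = kB*T / (6*pi*eta*D)
R = 1.381e-23 * 294 / (6 * pi * 0.00084 * 3.664e-11)
R = 6.9985e-09 m = 7.0 nm

7.0


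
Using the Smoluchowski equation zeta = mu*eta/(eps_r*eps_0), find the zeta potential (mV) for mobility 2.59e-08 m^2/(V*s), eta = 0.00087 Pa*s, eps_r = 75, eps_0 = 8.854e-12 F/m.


Smoluchowski equation: zeta = mu * eta / (eps_r * eps_0)
zeta = 2.59e-08 * 0.00087 / (75 * 8.854e-12)
zeta = 0.033933 V = 33.93 mV

33.93


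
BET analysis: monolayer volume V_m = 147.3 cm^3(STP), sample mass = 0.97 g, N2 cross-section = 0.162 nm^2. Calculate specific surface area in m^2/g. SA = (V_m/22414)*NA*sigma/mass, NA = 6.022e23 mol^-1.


Number of moles in monolayer = V_m / 22414 = 147.3 / 22414 = 0.00657179
Number of molecules = moles * NA = 0.00657179 * 6.022e23
SA = molecules * sigma / mass
SA = (147.3 / 22414) * 6.022e23 * 0.162e-18 / 0.97
SA = 660.9 m^2/g

660.9


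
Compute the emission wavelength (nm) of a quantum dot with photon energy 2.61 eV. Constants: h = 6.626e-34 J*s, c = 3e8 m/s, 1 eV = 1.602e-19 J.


Convert energy: E = 2.61 eV = 2.61 * 1.602e-19 = 4.18122e-19 J
lambda = h*c / E = 6.626e-34 * 3e8 / 4.18122e-19
lambda = 4.75411e-07 m = 475.4 nm

475.4


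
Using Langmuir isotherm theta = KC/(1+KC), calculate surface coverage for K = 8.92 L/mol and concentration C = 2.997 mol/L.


Langmuir isotherm: theta = K*C / (1 + K*C)
K*C = 8.92 * 2.997 = 26.73324
theta = 26.73324 / (1 + 26.73324) = 26.73324 / 27.73324
theta = 0.9639

0.9639


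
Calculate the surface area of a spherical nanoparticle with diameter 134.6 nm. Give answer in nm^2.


Radius r = 134.6/2 = 67.3 nm
Surface area SA = 4 * pi * r^2
SA = 4 * pi * (67.3)^2
SA = 56916.74 nm^2

56916.74


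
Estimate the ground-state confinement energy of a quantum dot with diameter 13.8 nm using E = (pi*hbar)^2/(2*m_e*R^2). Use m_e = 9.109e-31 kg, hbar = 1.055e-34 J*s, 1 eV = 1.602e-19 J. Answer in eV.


Radius R = 13.8/2 = 6.9 nm = 6.9e-09 m
E = (pi * 1.055e-34)^2 / (2 * 9.109e-31 * (6.9e-09)^2)
E(J) = 1.2665e-21
E = E(J) / 1.602e-19 = 0.0079 eV

0.0079


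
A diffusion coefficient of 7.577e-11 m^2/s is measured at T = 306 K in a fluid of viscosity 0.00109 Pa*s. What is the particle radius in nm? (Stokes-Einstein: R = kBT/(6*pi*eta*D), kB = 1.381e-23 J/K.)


Stokes-Einstein: R = kB*T / (6*pi*eta*D)
R = 1.381e-23 * 306 / (6 * pi * 0.00109 * 7.577e-11)
R = 2.7145e-09 m = 2.71 nm

2.71


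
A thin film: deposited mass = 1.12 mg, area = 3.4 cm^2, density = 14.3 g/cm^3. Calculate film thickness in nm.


Convert: m = 1.12 mg = 1.1200e-06 kg, A = 3.4 cm^2 = 3.4000e-04 m^2, rho = 14.3 g/cm^3 = 14300 kg/m^3
t = m / (A * rho)
t = 1.1200e-06 / (3.4000e-04 * 14300)
t = 2.3036e-07 m = 230.4 nm

230.4


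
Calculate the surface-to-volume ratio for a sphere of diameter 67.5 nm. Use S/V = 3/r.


Radius r = 67.5/2 = 33.75 nm
S/V = 3 / r = 3 / 33.75
S/V = 0.0889 nm^-1

0.0889


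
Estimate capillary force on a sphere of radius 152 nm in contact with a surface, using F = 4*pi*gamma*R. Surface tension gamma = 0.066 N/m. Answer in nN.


Convert radius: R = 152 nm = 1.52e-07 m
F = 4 * pi * gamma * R
F = 4 * pi * 0.066 * 1.52e-07
F = 1.26066e-07 N = 126.0658 nN

126.0658


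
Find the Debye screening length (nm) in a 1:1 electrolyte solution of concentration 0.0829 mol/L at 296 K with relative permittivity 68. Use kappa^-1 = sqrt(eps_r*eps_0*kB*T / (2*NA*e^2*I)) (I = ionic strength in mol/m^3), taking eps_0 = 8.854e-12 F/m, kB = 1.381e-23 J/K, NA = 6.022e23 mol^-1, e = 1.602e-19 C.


Ionic strength I = 0.0829 * 1^2 * 1000 = 82.9 mol/m^3
kappa^-1 = sqrt(68 * 8.854e-12 * 1.381e-23 * 296 / (2 * 6.022e23 * (1.602e-19)^2 * 82.9))
kappa^-1 = 0.98 nm

0.98


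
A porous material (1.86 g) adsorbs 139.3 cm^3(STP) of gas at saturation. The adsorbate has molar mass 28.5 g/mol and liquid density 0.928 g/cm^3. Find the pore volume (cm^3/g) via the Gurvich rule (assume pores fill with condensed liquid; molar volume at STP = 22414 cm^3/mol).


Moles adsorbed n = V_ads / 22414 = 139.3 / 22414 = 6.214866e-03 mol
Liquid volume V_liq = n * M / rho_liq = 6.214866e-03 * 28.5 / 0.928 = 0.19087 cm^3
Specific pore volume V_pore = V_liq / m_sample = 0.19087 / 1.86
V_pore = 0.1026 cm^3/g

0.1026


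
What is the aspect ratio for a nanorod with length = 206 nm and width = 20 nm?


Aspect ratio AR = length / diameter
AR = 206 / 20
AR = 10.3

10.3


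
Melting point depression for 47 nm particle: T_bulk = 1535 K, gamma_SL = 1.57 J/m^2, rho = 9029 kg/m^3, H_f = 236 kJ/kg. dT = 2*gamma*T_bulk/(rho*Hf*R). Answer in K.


Radius R = 47/2 = 23.5 nm = 2.35e-08 m
Convert H_f = 236 kJ/kg = 236000 J/kg
dT = 2 * gamma_SL * T_bulk / (rho * H_f * R)
dT = 2 * 1.57 * 1535 / (9029 * 236000 * 2.35e-08)
dT = 96.3 K

96.3


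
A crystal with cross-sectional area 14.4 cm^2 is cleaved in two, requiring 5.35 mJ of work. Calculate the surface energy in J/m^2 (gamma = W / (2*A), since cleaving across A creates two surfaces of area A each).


Convert: A = 14.4 cm^2 = 0.00144 m^2, W = 5.35 mJ = 0.00535 J
Cleaving exposes two faces of area A, so total new surface = 2*A and gamma = W / (2*A)
gamma = 0.00535 / (2 * 0.00144)
gamma = 1.858 J/m^2

1.858


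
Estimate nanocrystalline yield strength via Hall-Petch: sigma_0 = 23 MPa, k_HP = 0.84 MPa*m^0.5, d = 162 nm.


d = 162 nm = 1.62e-07 m
sqrt(d) = 0.0004024922
Hall-Petch contribution = k / sqrt(d) = 0.84 / 0.0004024922 = 2087.0 MPa
sigma = sigma_0 + k/sqrt(d) = 23 + 2087.0 = 2110.0 MPa

2110.0


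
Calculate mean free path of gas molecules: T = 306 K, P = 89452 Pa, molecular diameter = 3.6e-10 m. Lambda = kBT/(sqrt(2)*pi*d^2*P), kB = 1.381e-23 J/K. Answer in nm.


Mean free path: lambda = kB*T / (sqrt(2) * pi * d^2 * P)
lambda = 1.381e-23 * 306 / (sqrt(2) * pi * (3.6e-10)^2 * 89452)
lambda = 8.20456e-08 m
lambda = 82.05 nm

82.05


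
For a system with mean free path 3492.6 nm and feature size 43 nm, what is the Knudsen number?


Knudsen number Kn = lambda / L
Kn = 3492.6 / 43
Kn = 81.2233

81.2233


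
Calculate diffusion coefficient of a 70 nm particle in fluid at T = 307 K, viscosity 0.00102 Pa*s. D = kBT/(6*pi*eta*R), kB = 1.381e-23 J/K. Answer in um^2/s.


Radius R = 70/2 = 35 nm = 3.5e-08 m
D = kB*T / (6*pi*eta*R)
D = 1.381e-23 * 307 / (6 * pi * 0.00102 * 3.5e-08)
D = 6.30032e-12 m^2/s = 6.3 um^2/s

6.3


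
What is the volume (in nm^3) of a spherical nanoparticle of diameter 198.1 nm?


Radius r = 198.1/2 = 99.05 nm
Volume V = (4/3) * pi * r^3
V = (4/3) * pi * (99.05)^3
V = 4070540.21 nm^3

4070540.21


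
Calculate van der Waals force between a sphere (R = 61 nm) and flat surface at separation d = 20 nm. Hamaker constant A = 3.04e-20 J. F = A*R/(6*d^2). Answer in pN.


Convert to SI: R = 61 nm = 6.1e-08 m, d = 20 nm = 2e-08 m
F = A * R / (6 * d^2)
F = 3.04e-20 * 6.1e-08 / (6 * (2e-08)^2)
F = 7.72667e-13 N = 0.773 pN

0.773


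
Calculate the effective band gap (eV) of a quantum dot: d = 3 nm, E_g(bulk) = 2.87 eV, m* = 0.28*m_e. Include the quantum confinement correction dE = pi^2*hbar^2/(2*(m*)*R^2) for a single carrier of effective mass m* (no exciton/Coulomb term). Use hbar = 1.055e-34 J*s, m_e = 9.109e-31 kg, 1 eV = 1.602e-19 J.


Radius R = 3/2 nm = 1.5e-09 m
Confinement energy dE = pi^2 * hbar^2 / (2 * m_eff * m_e * R^2)
dE = pi^2 * (1.055e-34)^2 / (2 * 0.28 * 9.109e-31 * (1.5e-09)^2) J, divided by 1.602e-19 J/eV
dE = 0.5974 eV
Total band gap = E_g(bulk) + dE = 2.87 + 0.5974 = 3.4674 eV

3.4674


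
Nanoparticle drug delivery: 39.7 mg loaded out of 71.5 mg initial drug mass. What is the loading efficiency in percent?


Drug loading efficiency = (drug loaded / drug initial) * 100
DLE = 39.7 / 71.5 * 100
DLE = 0.5552 * 100
DLE = 55.52%

55.52


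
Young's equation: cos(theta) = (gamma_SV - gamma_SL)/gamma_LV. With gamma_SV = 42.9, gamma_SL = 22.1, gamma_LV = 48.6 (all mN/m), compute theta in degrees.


cos(theta) = (gamma_SV - gamma_SL) / gamma_LV
cos(theta) = (42.9 - 22.1) / 48.6
cos(theta) = 0.427984
theta = arccos(0.427984) = 64.66 degrees

64.66


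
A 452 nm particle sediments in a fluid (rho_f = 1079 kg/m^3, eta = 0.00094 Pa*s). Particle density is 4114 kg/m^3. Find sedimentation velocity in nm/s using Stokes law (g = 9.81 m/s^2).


Radius R = 452/2 nm = 2.26e-07 m
Density difference = 4114 - 1079 = 3035 kg/m^3
v = 2 * R^2 * (rho_p - rho_f) * g / (9 * eta)
v = 2 * (2.26e-07)^2 * 3035 * 9.81 / (9 * 0.00094)
v = 3.59504e-07 m/s = 359.5044 nm/s

359.5044


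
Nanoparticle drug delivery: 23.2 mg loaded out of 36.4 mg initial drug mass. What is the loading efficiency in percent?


Drug loading efficiency = (drug loaded / drug initial) * 100
DLE = 23.2 / 36.4 * 100
DLE = 0.6374 * 100
DLE = 63.74%

63.74


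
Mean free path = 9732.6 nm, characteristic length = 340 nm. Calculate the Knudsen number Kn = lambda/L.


Knudsen number Kn = lambda / L
Kn = 9732.6 / 340
Kn = 28.6253

28.6253


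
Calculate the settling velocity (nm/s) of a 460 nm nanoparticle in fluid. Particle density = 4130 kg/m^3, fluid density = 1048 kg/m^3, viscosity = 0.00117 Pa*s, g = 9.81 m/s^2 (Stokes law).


Radius R = 460/2 nm = 2.3e-07 m
Density difference = 4130 - 1048 = 3082 kg/m^3
v = 2 * R^2 * (rho_p - rho_f) * g / (9 * eta)
v = 2 * (2.3e-07)^2 * 3082 * 9.81 / (9 * 0.00117)
v = 3.0378e-07 m/s = 303.7798 nm/s

303.7798


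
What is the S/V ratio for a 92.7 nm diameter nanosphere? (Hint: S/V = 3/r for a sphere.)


Radius r = 92.7/2 = 46.35 nm
S/V = 3 / r = 3 / 46.35
S/V = 0.0647 nm^-1

0.0647


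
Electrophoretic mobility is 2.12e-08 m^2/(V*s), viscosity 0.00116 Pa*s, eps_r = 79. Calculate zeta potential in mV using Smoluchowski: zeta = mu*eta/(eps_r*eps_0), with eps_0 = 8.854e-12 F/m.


Smoluchowski equation: zeta = mu * eta / (eps_r * eps_0)
zeta = 2.12e-08 * 0.00116 / (79 * 8.854e-12)
zeta = 0.035158 V = 35.16 mV

35.16


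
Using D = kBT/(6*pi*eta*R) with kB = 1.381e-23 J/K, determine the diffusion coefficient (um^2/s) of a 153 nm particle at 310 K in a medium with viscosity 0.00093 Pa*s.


Radius R = 153/2 = 76.5 nm = 7.65e-08 m
D = kB*T / (6*pi*eta*R)
D = 1.381e-23 * 310 / (6 * pi * 0.00093 * 7.65e-08)
D = 3.19235e-12 m^2/s = 3.192 um^2/s

3.192


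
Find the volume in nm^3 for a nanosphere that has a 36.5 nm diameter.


Radius r = 36.5/2 = 18.25 nm
Volume V = (4/3) * pi * r^3
V = (4/3) * pi * (18.25)^3
V = 25461.1 nm^3

25461.1


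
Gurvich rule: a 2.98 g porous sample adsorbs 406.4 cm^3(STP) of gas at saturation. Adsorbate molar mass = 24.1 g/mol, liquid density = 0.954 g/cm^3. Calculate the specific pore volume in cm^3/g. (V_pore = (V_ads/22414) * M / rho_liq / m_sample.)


Moles adsorbed n = V_ads / 22414 = 406.4 / 22414 = 1.813152e-02 mol
Liquid volume V_liq = n * M / rho_liq = 1.813152e-02 * 24.1 / 0.954 = 0.45804 cm^3
Specific pore volume V_pore = V_liq / m_sample = 0.45804 / 2.98
V_pore = 0.1537 cm^3/g

0.1537
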